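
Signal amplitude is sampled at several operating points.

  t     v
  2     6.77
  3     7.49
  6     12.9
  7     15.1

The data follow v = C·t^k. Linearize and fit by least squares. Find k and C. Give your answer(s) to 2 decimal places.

k = 0.66, C = 4.00

Let Y = ln v. Fitting Y = k·ln t + ln C by least squares:
AᵀA = [[8.6844, 5.5294]; [5.5294, 4]], rhs = [13.4023, 9.1980]ᵀ  (here Σln t = 5.5294, Σ(ln t)² = 8.6844, Σln v = 9.1980, Σln t·ln v = 13.4023).
Solving (det = 4.1629): k = 0.66046, ln C = 1.38651, so C = exp(1.38651) = 4.00086.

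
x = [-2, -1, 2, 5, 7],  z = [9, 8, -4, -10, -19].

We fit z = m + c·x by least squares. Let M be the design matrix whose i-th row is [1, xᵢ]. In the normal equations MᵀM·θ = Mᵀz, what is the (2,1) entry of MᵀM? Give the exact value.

Row 2 ↔ basis x, column 1 ↔ basis 1, so (MᵀM)_{2,1} = Σᵢ x = (-2)·(1) + (-1)·(1) + (2)·(1) + (5)·(1) + (7)·(1) = 11.

11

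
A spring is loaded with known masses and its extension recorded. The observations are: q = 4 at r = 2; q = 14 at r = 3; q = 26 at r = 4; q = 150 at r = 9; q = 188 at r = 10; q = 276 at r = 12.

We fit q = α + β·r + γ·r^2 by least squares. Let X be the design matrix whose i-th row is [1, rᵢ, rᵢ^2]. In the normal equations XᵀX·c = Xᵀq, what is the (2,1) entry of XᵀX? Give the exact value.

40

Row 2 ↔ basis r, column 1 ↔ basis 1, so (XᵀX)_{2,1} = Σᵢ r = (2)·(1) + (3)·(1) + (4)·(1) + (9)·(1) + (10)·(1) + (12)·(1) = 40.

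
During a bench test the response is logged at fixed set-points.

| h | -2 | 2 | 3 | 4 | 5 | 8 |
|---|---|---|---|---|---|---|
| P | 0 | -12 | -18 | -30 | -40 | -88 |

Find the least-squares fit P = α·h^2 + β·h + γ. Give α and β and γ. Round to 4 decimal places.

α = -0.9942, β = -2.8168, γ = -1.7286

From the data, Σh^2·h^2 = 5090, Σh^2·h = 728, Σh^2 = 122, Σh·h = 122, Σh = 20, Σ1 = 6.
Right-hand side: Σh^2·P = -7322, Σh·P = -1102, ΣP = -188.
Solving the 3×3 system (Gaussian elimination) gives α = -30667/30846, β = -43444/15423, γ = -17773/10282.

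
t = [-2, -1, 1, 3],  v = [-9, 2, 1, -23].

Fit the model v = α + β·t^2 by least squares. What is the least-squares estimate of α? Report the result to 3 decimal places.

α = 4.263

Forming MᵀM = [[4, 15]; [15, 99]] and Mᵀv = [-29, -240]ᵀ gives MᵀM·[α, β]ᵀ = Mᵀv.
Δ = 4·99 − 15² = 171.
α = ((-29)·99 − 15·(-240))/171 = 81/19; β = (4·(-240) − 15·(-29))/171 = -175/57.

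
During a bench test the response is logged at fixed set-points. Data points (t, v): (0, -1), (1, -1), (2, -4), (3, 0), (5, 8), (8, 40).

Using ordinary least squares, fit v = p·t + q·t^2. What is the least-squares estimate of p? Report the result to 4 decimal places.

p = -3.5592

MᵀM·[p, q]ᵀ = Mᵀv reads: 103·p + 673·q = 351;  673·p + 4819·q = 2743.
(Σt·t = 103, Σt·t^2 = 673, Σt^2·t^2 = 4819, Σt·v = 351, Σt^2·v = 2743.)
Eliminating q: 4819·(row 1) − 673·(row 2) gives 43428·p = 4819·351 − 673·2743 = -154570, so p = -77285/21714.
Then q = (2743 − 673·(-77285/21714))/4819 = 23153/21714.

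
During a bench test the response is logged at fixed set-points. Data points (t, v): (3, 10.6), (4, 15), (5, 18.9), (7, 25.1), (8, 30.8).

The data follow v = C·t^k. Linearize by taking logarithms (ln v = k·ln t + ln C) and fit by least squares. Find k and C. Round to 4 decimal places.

Linearized form: ln v = k·ln t + ln C. From the 5 transformed points,
AᵀA = [[13.8297, 8.1197]; [8.1197, 5]], rhs = [24.4769, 14.6584]ᵀ  (here Σln t = 8.1197, Σ(ln t)² = 13.8297, Σln v = 14.6584, Σln t·ln v = 24.4769).
Slope k = (n·Σln t·ln v − Σln t·Σln v)/(n·Σ(ln t)² − (Σln t)²) = (5·24.4769 − 8.1197·14.6584)/3.2190 = 1.04460; ln C = (Σln v − k·Σln t)/n = 1.23532, so C = exp(1.23532) = 3.43950.

k = 1.0446, C = 3.4395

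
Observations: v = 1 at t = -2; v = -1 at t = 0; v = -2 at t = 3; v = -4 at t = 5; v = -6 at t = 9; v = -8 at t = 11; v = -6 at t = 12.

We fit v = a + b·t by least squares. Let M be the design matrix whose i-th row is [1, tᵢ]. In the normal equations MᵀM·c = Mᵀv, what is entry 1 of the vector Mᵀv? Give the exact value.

-26

Entry 1 ↔ basis 1, so (Mᵀv)_{1} = Σᵢ vᵢ = (1)·(1) + (1)·(-1) + (1)·(-2) + (1)·(-4) + (1)·(-6) + (1)·(-8) + (1)·(-6) = -26.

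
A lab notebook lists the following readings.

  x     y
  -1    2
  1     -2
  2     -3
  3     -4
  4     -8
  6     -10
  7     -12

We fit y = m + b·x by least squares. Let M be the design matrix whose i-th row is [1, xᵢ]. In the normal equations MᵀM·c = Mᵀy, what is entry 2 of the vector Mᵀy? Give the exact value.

-198

Entry 2 ↔ basis x, so (Mᵀy)_{2} = Σᵢ (x)·yᵢ = (-1)·(2) + (1)·(-2) + (2)·(-3) + (3)·(-4) + (4)·(-8) + (6)·(-10) + (7)·(-12) = -198.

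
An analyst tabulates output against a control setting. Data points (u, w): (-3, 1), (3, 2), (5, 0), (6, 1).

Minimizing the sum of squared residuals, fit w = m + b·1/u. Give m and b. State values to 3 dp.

m = 0.952, b = 0.520

Setting ∂/∂m … = 0 gives: 4·m + (11/30)·b = 4;  (11/30)·m + (29/100)·b = 1/2.
det = 4·(29/100) − (11/30)² = 923/900.
m = (4·(29/100) − (11/30)·(1/2))/(923/900) = 879/923; b = (4·(1/2) − (11/30)·4)/(923/900) = 480/923.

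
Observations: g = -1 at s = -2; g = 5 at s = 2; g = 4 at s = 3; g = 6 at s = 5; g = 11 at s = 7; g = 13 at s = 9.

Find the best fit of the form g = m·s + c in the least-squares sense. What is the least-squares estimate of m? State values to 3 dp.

Setting ∂/∂m … = 0 gives: 172·m + 24·c = 248;  24·m + 6·c = 38.
(Σs·s = 172, Σs = 24, Σ1 = 6, Σs·g = 248, Σg = 38.)
Eliminating c: 6·(row 1) − 24·(row 2) gives 456·m = 6·248 − 24·38 = 576, so m = 24/19.
Then c = (38 − 24·(24/19))/6 = 73/57.

m = 1.263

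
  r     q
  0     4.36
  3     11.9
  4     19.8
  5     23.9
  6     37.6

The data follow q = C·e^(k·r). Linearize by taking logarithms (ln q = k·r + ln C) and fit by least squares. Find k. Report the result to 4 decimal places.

k = 0.3564

Let Y = ln q. Fitting Y = k·r + ln C by least squares:
Σr = 18.0000, Σ(r)² = 86.0000, Σln q = 13.7356, Σr·ln q = 57.0038.
Normal system: [[86.0000, 18.0000]; [18.0000, 5]]·[k, ln C]ᵀ = [57.0038, 13.7356]ᵀ.
Δ = 86.0000·5 − (18.0000)² = 106.0000; k = (57.0038·5 − 18.0000·13.7356)/106.0000 = 0.35640, ln C = (86.0000·13.7356 − 18.0000·57.0038)/106.0000 = 1.46407.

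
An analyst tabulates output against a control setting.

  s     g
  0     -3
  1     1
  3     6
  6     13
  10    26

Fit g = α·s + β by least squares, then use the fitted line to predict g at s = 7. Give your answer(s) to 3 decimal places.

ĝ = 17.009

Setting ∂/∂α … = 0 gives: 146·α + 20·β = 357;  20·α + 5·β = 43.
(Σs·s = 146, Σs = 20, Σ1 = 5, Σs·g = 357, Σg = 43.)
det = 146·5 − 20² = 330.
α = (357·5 − 20·43)/330 = 185/66; β = (146·43 − 20·357)/330 = -431/165.
At s = 7: ĝ = (185/66)·(7) + (-431/165)·(1) = 1871/110.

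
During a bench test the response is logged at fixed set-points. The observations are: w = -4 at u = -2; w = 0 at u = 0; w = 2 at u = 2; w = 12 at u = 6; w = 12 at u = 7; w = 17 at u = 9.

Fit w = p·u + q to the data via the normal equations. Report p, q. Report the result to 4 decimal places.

Sums needed: Σu·u = 174, Σu = 22, Σ1 = 6.
Right-hand side: Σu·w = 321, Σw = 39.
So MᵀM·[p, q]ᵀ = Mᵀw: [[174, 22]; [22, 6]]·[p, q]ᵀ = [321, 39]ᵀ.
Eliminating q: 6·(row 1) − 22·(row 2) gives 560·p = 6·321 − 22·39 = 1068, so p = 267/140.
Then q = (39 − 22·(267/140))/6 = -69/140.

p = 1.9071, q = -0.4929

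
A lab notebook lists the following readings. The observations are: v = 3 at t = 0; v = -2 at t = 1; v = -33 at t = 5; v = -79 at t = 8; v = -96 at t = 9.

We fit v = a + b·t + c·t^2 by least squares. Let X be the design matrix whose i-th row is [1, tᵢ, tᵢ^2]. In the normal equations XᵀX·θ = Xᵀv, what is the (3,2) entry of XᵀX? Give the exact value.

1367

Row 3 ↔ basis t^2, column 2 ↔ basis t, so (XᵀX)_{3,2} = Σᵢ (t^2)·(t) = (0)·(0) + (1)·(1) + (25)·(5) + (64)·(8) + (81)·(9) = 1367.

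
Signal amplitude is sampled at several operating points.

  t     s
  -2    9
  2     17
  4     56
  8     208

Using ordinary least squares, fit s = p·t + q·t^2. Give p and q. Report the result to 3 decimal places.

p = 1.915, q = 3.013

From the data, Σt·t = 88, Σt·t^2 = 576, Σt^2·t^2 = 4384.
For Aᵀs: Σt·s = 1904, Σt^2·s = 14312.
AᵀA·[p, q]ᵀ = Aᵀs becomes [[88, 576]; [576, 4384]]·[p, q]ᵀ = [1904, 14312]ᵀ.
Δ = 88·4384 − 576² = 54016.
p = (1904·4384 − 576·14312)/54016 = 404/211; q = (88·14312 − 576·1904)/54016 = 2543/844.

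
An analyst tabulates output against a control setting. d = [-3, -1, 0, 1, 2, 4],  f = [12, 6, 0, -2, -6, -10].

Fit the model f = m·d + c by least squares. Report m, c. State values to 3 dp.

m = -3.254, c = 1.627

Forming MᵀM = [[31, 3]; [3, 6]] and Mᵀf = [-96, 0]ᵀ gives MᵀM·[m, c]ᵀ = Mᵀf.
Δ = 31·6 − 3² = 177.
m = ((-96)·6 − 3·0)/177 = -192/59; c = (31·0 − 3·(-96))/177 = 96/59.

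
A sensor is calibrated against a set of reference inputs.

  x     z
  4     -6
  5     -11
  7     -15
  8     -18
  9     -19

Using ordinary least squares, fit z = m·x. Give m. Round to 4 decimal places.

m = -2.1234

Normal-equation sums: Σx·x = 235.
And Σx·z = -499.
Hence m = -499 / 235 ≈ -2.1234.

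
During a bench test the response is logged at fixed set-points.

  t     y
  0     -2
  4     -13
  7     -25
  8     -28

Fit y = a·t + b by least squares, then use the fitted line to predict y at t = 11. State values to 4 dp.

ŷ = -37.6452

Forming XᵀX = [[129, 19]; [19, 4]] and Xᵀy = [-451, -68]ᵀ gives XᵀX·[a, b]ᵀ = Xᵀy.
Determinant 129·4 − 19² = 155.
a = ((-451)·4 − 19·(-68))/155 = -512/155; b = (129·(-68) − 19·(-451))/155 = -203/155.
At t = 11: ŷ = (-512/155)·(11) + (-203/155)·(1) = -1167/31.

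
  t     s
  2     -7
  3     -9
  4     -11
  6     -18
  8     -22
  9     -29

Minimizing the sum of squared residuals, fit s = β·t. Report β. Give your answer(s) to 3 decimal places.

Setting ∂/∂β … = 0 gives: 210·β = -630.
(Σt·t = 210, Σt·s = -630.)
Hence β = -630 / 210 ≈ -3.

β = -3.000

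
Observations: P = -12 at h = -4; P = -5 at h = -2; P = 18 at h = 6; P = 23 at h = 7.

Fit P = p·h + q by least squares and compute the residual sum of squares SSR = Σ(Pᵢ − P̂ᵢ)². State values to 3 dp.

SSR = 2.259

Sums needed: Σh·h = 105, Σh = 7, Σ1 = 4.
Moment sums: Σh·P = 327, ΣP = 24.
So MᵀM·[p, q]ᵀ = MᵀP: [[105, 7]; [7, 4]]·[p, q]ᵀ = [327, 24]ᵀ.
Δ = 105·4 − 7² = 371.
p = (327·4 − 7·24)/371 = 1140/371; q = (105·24 − 7·327)/371 = 33/53.
Residuals: -123/371, 194/371, -393/371, 46/53; SSR = 838/371.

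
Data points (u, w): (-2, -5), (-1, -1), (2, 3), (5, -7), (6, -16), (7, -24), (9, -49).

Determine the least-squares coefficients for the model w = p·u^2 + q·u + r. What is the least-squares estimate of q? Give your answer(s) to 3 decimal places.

q = 2.332

The normal equations are: 10916·p + 1412·q + 200·r = -5905;  1412·p + 200·q + 26·r = -723;  200·p + 26·q + 7·r = -99.
(Σu^2·u^2 = 10916, Σu^2·u = 1412, Σu^2 = 200, Σu·u = 200, Σu = 26, Σ1 = 7, Σu^2·w = -5905, Σu·w = -723, Σw = -99.)
Inverting the 3×3 Gram matrix, [p, q, r]ᵀ = [-70397/78972, 92083/39486, 17534/6581]ᵀ.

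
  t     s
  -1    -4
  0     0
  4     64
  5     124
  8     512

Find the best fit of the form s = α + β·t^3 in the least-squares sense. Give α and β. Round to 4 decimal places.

α = -1.1335, β = 1.0024

MᵀM·[α, β]ᵀ = Mᵀs reads: 5·α + 700·β = 696;  700·α + 281866·β = 281744.
(Σ1 = 5, Σt^3 = 700, Σt^3·t^3 = 281866, Σs = 696, Σt^3·s = 281744.)
det = 5·281866 − 700² = 919330.
α = (696·281866 − 700·281744)/919330 = -521032/459665; β = (5·281744 − 700·696)/919330 = 92152/91933.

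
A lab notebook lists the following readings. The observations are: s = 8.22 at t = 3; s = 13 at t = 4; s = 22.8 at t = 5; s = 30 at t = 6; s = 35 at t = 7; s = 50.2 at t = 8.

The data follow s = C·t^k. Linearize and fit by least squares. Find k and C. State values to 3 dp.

k = 1.822, C = 1.108

Let Y = ln s. Fitting Y = k·ln t + ln C by least squares:
Σln t = 9.9115, Σ(ln t)² = 17.0401, Σln s = 18.6708, Σln t·ln s = 32.0580.
Equations: 17.0401·k + 9.9115·ln C = 32.0580;  9.9115·k + 6·ln C = 18.6708.
Δ = 17.0401·6 − (9.9115)² = 4.0036; k = (32.0580·6 − 9.9115·18.6708)/4.0036 = 1.82161, ln C = (17.0401·18.6708 − 9.9115·32.0580)/4.0036 = 0.10267, so C = exp(0.10267) = 1.10812.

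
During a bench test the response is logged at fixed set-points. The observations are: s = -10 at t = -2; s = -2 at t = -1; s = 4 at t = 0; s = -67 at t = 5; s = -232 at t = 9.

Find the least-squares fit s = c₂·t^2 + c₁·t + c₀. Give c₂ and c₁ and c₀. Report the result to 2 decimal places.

c₂ = -3.02, c₁ = 0.99, c₀ = 3.36

XᵀX·[c₂, c₁, c₀]ᵀ = Xᵀs reads: 7203·c₂ + 845·c₁ + 111·c₀ = -20509;  845·c₂ + 111·c₁ + 11·c₀ = -2401;  111·c₂ + 11·c₁ + 5·c₀ = -307.
Inverting the 3×3 Gram matrix, [c₂, c₁, c₀]ᵀ = [-189830/62959, 62302/62959, 211479/62959]ᵀ.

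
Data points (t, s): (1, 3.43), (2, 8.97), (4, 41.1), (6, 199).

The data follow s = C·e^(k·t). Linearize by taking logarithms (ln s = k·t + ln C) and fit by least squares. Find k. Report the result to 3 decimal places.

Let Y = ln s. Fitting Y = k·t + ln C by least squares:
AᵀA = [[57.0000, 13.0000]; [13.0000, 4]], rhs = [52.2442, 12.4358]ᵀ  (here Σt = 13.0000, Σ(t)² = 57.0000, Σln s = 12.4358, Σt·ln s = 52.2442).
Slope k = (n·Σt·ln s − Σt·Σln s)/(n·Σ(t)² − (Σt)²) = (4·52.2442 − 13.0000·12.4358)/59.0000 = 0.80190; ln C = (Σln s − k·Σt)/n = 0.50278.

k = 0.802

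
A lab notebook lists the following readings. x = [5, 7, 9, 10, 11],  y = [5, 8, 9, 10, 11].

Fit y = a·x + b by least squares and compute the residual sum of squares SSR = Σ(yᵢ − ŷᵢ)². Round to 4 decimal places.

SSR = 0.7155

With design matrix A, AᵀA = [[376, 42]; [42, 5]] and Aᵀy = [383, 43]ᵀ.
Eliminating b: 5·(row 1) − 42·(row 2) gives 116·a = 5·383 − 42·43 = 109, so a = 109/116.
Then b = (43 − 42·(109/116))/5 = 41/58.
Residuals: -47/116, 83/116, -19/116, -3/29, -5/116; SSR = 83/116.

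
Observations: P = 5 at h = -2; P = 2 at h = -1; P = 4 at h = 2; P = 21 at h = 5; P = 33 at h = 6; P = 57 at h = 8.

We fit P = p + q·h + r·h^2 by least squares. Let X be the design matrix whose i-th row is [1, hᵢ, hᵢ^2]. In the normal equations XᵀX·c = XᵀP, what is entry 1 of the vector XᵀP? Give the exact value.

Entry 1 ↔ basis 1, so (XᵀP)_{1} = Σᵢ Pᵢ = (1)·(5) + (1)·(2) + (1)·(4) + (1)·(21) + (1)·(33) + (1)·(57) = 122.

122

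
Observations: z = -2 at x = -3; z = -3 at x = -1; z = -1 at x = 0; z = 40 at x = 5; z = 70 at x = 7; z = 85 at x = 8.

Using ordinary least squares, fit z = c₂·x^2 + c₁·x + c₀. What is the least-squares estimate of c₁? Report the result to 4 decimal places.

c₁ = 3.4286

Entries of MᵀM: Σx^2·x^2 = 7204, Σx^2·x = 952, Σx^2 = 148, Σx·x = 148, Σx = 16, Σ1 = 6.
And Σx^2·z = 9849, Σx·z = 1379, Σz = 189.
Normal equations: [[7204, 952, 148]; [952, 148, 16]; [148, 16, 6]]·[c₂, c₁, c₀]ᵀ = [9849, 1379, 189]ᵀ.
Row-reducing yields c₂ = 44023/47748, c₁ = 163709/47748, c₀ = -1533/3979.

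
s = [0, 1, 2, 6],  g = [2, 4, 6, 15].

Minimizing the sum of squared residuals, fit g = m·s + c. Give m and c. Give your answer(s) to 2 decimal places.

Entries of MᵀM: Σs·s = 41, Σs = 9, Σ1 = 4.
Moment sums: Σs·g = 106, Σg = 27.
MᵀM·[m, c]ᵀ = Mᵀg becomes [[41, 9]; [9, 4]]·[m, c]ᵀ = [106, 27]ᵀ.
Δ = 41·4 − 9² = 83.
m = (106·4 − 9·27)/83 = 181/83; c = (41·27 − 9·106)/83 = 153/83.

m = 2.18, c = 1.84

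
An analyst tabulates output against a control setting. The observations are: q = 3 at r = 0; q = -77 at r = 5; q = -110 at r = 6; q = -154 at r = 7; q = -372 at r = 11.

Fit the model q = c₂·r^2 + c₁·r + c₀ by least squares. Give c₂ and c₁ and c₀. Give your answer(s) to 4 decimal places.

c₂ = -3.0009, c₁ = -1.1272, c₀ = 3.1796

MᵀM·[c₂, c₁, c₀]ᵀ = Mᵀq reads: 18963·c₂ + 2015·c₁ + 231·c₀ = -58443;  2015·c₂ + 231·c₁ + 29·c₀ = -6215;  231·c₂ + 29·c₁ + 5·c₀ = -710.
Row-reducing yields c₂ = -485901/161918, c₁ = -182511/161918, c₀ = 257417/80959.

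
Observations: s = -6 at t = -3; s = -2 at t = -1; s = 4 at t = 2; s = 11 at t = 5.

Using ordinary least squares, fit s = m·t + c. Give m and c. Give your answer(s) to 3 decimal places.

Normal-equation sums: Σt·t = 39, Σt = 3, Σ1 = 4.
And Σt·s = 83, Σs = 7.
So AᵀA·[m, c]ᵀ = Aᵀs: [[39, 3]; [3, 4]]·[m, c]ᵀ = [83, 7]ᵀ.
Δ = 39·4 − 3² = 147.
m = (83·4 − 3·7)/147 = 311/147; c = (39·7 − 3·83)/147 = 8/49.

m = 2.116, c = 0.163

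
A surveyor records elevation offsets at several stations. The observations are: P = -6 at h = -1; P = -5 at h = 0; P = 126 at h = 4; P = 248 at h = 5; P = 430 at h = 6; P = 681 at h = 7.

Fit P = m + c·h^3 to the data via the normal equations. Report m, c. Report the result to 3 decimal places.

m = -3.291, c = 2.000

Compute the Gram sums: Σ1 = 6, Σh^3 = 747, Σh^3·h^3 = 184027.
And ΣP = 1474, Σh^3·P = 365533.
Normal equations: [[6, 747]; [747, 184027]]·[m, c]ᵀ = [1474, 365533]ᵀ.
Determinant 6·184027 − 747² = 546153.
m = (1474·184027 − 747·365533)/546153 = -1797353/546153; c = (6·365533 − 747·1474)/546153 = 364040/182051.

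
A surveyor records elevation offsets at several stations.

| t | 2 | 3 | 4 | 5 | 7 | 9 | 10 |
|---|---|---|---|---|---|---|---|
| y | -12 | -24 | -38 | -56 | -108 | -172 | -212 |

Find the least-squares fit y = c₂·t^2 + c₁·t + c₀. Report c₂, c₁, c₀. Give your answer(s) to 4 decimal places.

c₂ = -2.0024, c₁ = -0.8990, c₀ = -2.4809

From the data, Σt^2·t^2 = 19940, Σt^2·t = 2296, Σt^2 = 284, Σt·t = 284, Σt = 40, Σ1 = 7.
And Σt^2·y = -42696, Σt·y = -4952, Σy = -622.
Normal equations: [[19940, 2296, 284]; [2296, 284, 40]; [284, 40, 7]]·[c₂, c₁, c₀]ᵀ = [-42696, -4952, -622]ᵀ.
Row-reducing yields c₂ = -11792/5889, c₁ = -5294/5889, c₀ = -4870/1963.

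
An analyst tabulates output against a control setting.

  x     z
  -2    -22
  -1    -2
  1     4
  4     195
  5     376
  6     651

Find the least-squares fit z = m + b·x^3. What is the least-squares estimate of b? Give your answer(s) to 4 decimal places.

b = 3.0055

Compute the Gram sums: Σ1 = 6, Σx^3 = 397, Σx^3·x^3 = 66443.
Moment sums: Σz = 1202, Σx^3·z = 200278.
AᵀA·[m, b]ᵀ = Aᵀz becomes [[6, 397]; [397, 66443]]·[m, b]ᵀ = [1202, 200278]ᵀ.
Δ = 6·66443 − 397² = 241049.
m = (1202·66443 − 397·200278)/241049 = 354120/241049; b = (6·200278 − 397·1202)/241049 = 724474/241049.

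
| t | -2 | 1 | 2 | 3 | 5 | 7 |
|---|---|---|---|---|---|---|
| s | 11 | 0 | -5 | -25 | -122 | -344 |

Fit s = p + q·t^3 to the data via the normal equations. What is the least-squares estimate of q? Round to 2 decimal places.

Sums needed: Σ1 = 6, Σt^3 = 496, Σt^3·t^3 = 134132.
For Aᵀs: Σs = -485, Σt^3·s = -134045.
Normal equations: [[6, 496]; [496, 134132]]·[p, q]ᵀ = [-485, -134045]ᵀ.
det = 6·134132 − 496² = 558776.
p = ((-485)·134132 − 496·(-134045))/558776 = 358075/139694; q = (6·(-134045) − 496·(-485))/558776 = -281855/279388.

q = -1.01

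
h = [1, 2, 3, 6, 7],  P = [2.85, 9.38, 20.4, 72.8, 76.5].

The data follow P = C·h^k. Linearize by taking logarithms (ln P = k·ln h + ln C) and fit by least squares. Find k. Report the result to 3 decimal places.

k = 1.744

Taking logs, ln P = k·ln h + ln C, so regress ln P on ln h.
Σln h = 5.5294, Σ(ln h)² = 8.6844, Σln P = 14.9264, Σln h·ln P = 20.9871.
Equations: 8.6844·k + 5.5294·ln C = 20.9871;  5.5294·k + 5·ln C = 14.9264.
Solving (det = 12.8473): k = 1.74363, ln C = 1.05704.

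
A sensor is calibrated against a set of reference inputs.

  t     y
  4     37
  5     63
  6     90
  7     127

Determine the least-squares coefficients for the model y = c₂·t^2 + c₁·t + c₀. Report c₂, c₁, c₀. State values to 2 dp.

Sums needed: Σt^2·t^2 = 4578, Σt^2·t = 748, Σt^2 = 126, Σt·t = 126, Σt = 22, Σ1 = 4.
And Σt^2·y = 11630, Σt·y = 1892, Σy = 317.
So AᵀA·[c₂, c₁, c₀]ᵀ = Aᵀy: [[4578, 748, 126]; [748, 126, 22]; [126, 22, 4]]·[c₂, c₁, c₀]ᵀ = [11630, 1892, 317]ᵀ.
Inverting the 3×3 Gram matrix, [c₂, c₁, c₀]ᵀ = [11/4, -11/20, -87/20]ᵀ.

c₂ = 2.75, c₁ = -0.55, c₀ = -4.35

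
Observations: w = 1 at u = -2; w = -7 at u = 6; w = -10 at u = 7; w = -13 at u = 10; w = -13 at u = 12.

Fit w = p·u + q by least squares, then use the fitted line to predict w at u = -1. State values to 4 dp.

The normal equations are: 333·p + 33·q = -400;  33·p + 5·q = -42.
Eliminating q: 5·(row 1) − 33·(row 2) gives 576·p = 5·(-400) − 33·(-42) = -614, so p = -307/288.
Then q = ((-42) − 33·(-307/288))/5 = -131/96.
At u = -1: ŵ = (-307/288)·(-1) + (-131/96)·(1) = -43/144.

ŵ = -0.2986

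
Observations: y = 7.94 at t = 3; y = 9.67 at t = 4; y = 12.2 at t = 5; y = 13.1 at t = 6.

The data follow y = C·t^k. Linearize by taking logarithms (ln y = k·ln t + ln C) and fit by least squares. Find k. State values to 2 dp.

k = 0.76

Linearized form: ln y = k·ln t + ln C. From the 4 transformed points,
Σln t = 5.8861, Σ(ln t)² = 8.9295, Σln y = 9.4150, Σln t·ln y = 14.0572.
Equations: 8.9295·k + 5.8861·ln C = 14.0572;  5.8861·k + 4·ln C = 9.4150.
Solving (det = 1.0716): k = 0.75692, ln C = 1.23993.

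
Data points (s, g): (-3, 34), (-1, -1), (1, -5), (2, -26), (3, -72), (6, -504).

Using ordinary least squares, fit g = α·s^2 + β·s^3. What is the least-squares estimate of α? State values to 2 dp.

α = -2.16

Normal-equation sums: Σs^2·s^2 = 1476, Σs^2·s^3 = 7808, Σs^3·s^3 = 48180.
For Xᵀg: Σs^2·g = -18596, Σs^3·g = -111938.
XᵀX·[α, β]ᵀ = Xᵀg becomes [[1476, 7808]; [7808, 48180]]·[α, β]ᵀ = [-18596, -111938]ᵀ.
Δ = 1476·48180 − 7808² = 10148816.
α = ((-18596)·48180 − 7808·(-111938))/10148816 = -1371461/634301; β = (1476·(-111938) − 7808·(-18596))/10148816 = -2502865/1268602.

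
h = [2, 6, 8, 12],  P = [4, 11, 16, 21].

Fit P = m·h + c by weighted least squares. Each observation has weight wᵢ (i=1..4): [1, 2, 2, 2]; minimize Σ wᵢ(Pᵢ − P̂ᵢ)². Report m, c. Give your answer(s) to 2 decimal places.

m = 1.70, c = 1.14

The normal system AᵀWA·[m, c]ᵀ = AᵀWP is [[492, 54]; [54, 7]]·[m, c]ᵀ = [900, 100]ᵀ.
Determinant 492·7 − 54² = 528.
m = (900·7 − 54·100)/528 = 75/44; c = (492·100 − 54·900)/528 = 25/22.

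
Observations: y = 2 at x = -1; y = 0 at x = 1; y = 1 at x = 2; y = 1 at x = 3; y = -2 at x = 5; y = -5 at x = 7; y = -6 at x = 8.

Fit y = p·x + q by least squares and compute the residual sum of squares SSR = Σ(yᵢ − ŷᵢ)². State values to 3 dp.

SSR = 6.890

Forming AᵀA = [[153, 25]; [25, 7]] and Aᵀy = [-90, -9]ᵀ gives AᵀA·[p, q]ᵀ = Aᵀy.
det = 153·7 − 25² = 446.
p = ((-90)·7 − 25·(-9))/446 = -405/446; q = (153·(-9) − 25·(-90))/446 = 873/446.
Residuals: -193/223, -234/223, 383/446, 394/223, 130/223, -134/223, -309/446; SSR = 3073/446.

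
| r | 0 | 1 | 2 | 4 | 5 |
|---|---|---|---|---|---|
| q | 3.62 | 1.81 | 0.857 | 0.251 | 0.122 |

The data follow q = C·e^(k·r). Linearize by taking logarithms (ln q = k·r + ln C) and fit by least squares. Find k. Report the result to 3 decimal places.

k = -0.671

Let Y = ln q. Fitting Y = k·r + ln C by least squares:
Over the data: Σr = 12.0000, Σ(r)² = 46.0000, Σln q = -1.7606, Σr·ln q = -15.7632.
Normal system: [[46.0000, 12.0000]; [12.0000, 5]]·[k, ln C]ᵀ = [-15.7632, -1.7606]ᵀ.
Slope k = (n·Σr·ln q − Σr·Σln q)/(n·Σ(r)² − (Σr)²) = (5·-15.7632 − 12.0000·-1.7606)/86.0000 = -0.67081; ln C = (Σln q − k·Σr)/n = 1.25782.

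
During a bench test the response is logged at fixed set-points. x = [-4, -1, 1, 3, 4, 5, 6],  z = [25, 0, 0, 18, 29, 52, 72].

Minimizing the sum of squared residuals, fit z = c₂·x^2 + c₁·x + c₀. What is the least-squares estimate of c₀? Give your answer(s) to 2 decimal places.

Compute the Gram sums: Σx^2·x^2 = 2516, Σx^2·x = 368, Σx^2 = 104, Σx·x = 104, Σx = 14, Σ1 = 7.
For Aᵀz: Σx^2·z = 4918, Σx·z = 762, Σz = 196.
AᵀA·[c₂, c₁, c₀]ᵀ = Aᵀz becomes [[2516, 368, 104]; [368, 104, 14]; [104, 14, 7]]·[c₂, c₁, c₀]ᵀ = [4918, 762, 196]ᵀ.
Solving the 3×3 system (Gaussian elimination) gives c₂ = 81599/42162, c₁ = 33475/42162, c₀ = -16457/7027.

c₀ = -2.34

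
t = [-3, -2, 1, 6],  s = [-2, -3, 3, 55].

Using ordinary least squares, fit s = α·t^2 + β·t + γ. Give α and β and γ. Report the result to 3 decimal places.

α = 1.015, β = 3.247, γ = -1.064

Normal-equation sums: Σt^2·t^2 = 1394, Σt^2·t = 182, Σt^2 = 50, Σt·t = 50, Σt = 2, Σ1 = 4.
Right-hand side: Σt^2·s = 1953, Σt·s = 345, Σs = 53.
Normal equations: [[1394, 182, 50]; [182, 50, 2]; [50, 2, 4]]·[α, β, γ]ᵀ = [1953, 345, 53]ᵀ.
Solving the 3×3 system (Gaussian elimination) gives α = 735/724, β = 2351/724, γ = -385/362.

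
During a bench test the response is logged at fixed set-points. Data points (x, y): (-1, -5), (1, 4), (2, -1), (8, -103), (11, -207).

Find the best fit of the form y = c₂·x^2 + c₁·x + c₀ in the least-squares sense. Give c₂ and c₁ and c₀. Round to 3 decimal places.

c₂ = -2.015, c₁ = 3.210, c₀ = 1.101

The normal system AᵀA·[c₂, c₁, c₀]ᵀ = Aᵀy is [[18755, 1851, 191]; [1851, 191, 21]; [191, 21, 5]]·[c₂, c₁, c₀]ᵀ = [-31644, -3094, -312]ᵀ.
Row-reducing yields c₂ = -65480/32493, c₁ = 34763/10831, c₀ = 35759/32493.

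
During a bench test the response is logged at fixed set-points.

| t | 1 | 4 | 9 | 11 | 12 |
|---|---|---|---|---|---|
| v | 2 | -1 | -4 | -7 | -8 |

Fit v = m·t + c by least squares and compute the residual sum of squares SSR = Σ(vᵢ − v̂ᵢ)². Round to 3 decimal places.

Setting ∂/∂m … = 0 gives: 363·m + 37·c = -211;  37·m + 5·c = -18.
(Σt·t = 363, Σt = 37, Σ1 = 5, Σt·v = -211, Σv = -18.)
Δ = 363·5 − 37² = 446.
m = ((-211)·5 − 37·(-18))/446 = -389/446; c = (363·(-18) − 37·(-211))/446 = 1273/446.
Residuals: 4/223, -163/446, 222/223, -58/223, -173/446; SSR = 599/446.

SSR = 1.343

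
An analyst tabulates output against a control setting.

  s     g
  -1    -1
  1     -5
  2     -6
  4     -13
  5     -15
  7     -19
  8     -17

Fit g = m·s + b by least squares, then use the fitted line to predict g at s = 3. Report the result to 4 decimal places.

ĝ = -9.3964

Setting ∂/∂m … = 0 gives: 160·m + 26·b = -412;  26·m + 7·b = -76.
(Σs·s = 160, Σs = 26, Σ1 = 7, Σs·g = -412, Σg = -76.)
Eliminating b: 7·(row 1) − 26·(row 2) gives 444·m = 7·(-412) − 26·(-76) = -908, so m = -227/111.
Then b = ((-76) − 26·(-227/111))/7 = -362/111.
At s = 3: ĝ = (-227/111)·(3) + (-362/111)·(1) = -1043/111.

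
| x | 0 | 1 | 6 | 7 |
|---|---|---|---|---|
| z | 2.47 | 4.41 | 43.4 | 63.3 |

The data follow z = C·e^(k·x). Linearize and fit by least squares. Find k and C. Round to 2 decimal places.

With ln zᵢ as the transformed response and xᵢ as the regressor:
Σx = 14.0000, Σ(x)² = 86.0000, Σln z = 10.3064, Σx·ln z = 53.1418.
Equations: 86.0000·k + 14.0000·ln C = 53.1418;  14.0000·k + 4·ln C = 10.3064.
Solving (det = 148.0000): k = 0.46133, ln C = 0.96195, so C = exp(0.96195) = 2.61678.

k = 0.46, C = 2.62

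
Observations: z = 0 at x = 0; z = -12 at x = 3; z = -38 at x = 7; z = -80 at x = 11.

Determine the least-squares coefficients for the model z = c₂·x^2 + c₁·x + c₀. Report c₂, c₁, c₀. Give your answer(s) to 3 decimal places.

Setting ∂/∂c₂ … = 0 gives: 17123·c₂ + 1701·c₁ + 179·c₀ = -11650;  1701·c₂ + 179·c₁ + 21·c₀ = -1182;  179·c₂ + 21·c₁ + 4·c₀ = -130.
(Σx^2·x^2 = 17123, Σx^2·x = 1701, Σx^2 = 179, Σx·x = 179, Σx = 21, Σ1 = 4, Σx^2·z = -11650, Σx·z = -1182, Σz = -130.)
Solving the 3×3 system (Gaussian elimination) gives c₂ = -1037/2350, c₁ = -27957/11750, c₀ = -1536/5875.

c₂ = -0.441, c₁ = -2.379, c₀ = -0.261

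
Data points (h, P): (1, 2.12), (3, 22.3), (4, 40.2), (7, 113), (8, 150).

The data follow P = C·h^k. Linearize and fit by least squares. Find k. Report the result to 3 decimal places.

Taking logs, ln P = k·ln h + ln C, so regress ln P on ln h.
XᵀX = [[11.2394, 6.5103]; [6.5103, 5]], rhs = [28.1499, 17.2879]ᵀ  (here Σln h = 6.5103, Σ(ln h)² = 11.2394, Σln P = 17.2879, Σln h·ln P = 28.1499).
Slope k = (n·Σln h·ln P − Σln h·Σln P)/(n·Σ(ln h)² − (Σln h)²) = (5·28.1499 − 6.5103·17.2879)/13.8136 = 2.04154; ln C = (Σln P − k·Σln h)/n = 0.79939.

k = 2.042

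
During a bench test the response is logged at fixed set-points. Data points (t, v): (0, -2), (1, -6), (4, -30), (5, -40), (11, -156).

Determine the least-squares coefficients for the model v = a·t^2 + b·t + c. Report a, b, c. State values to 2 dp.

Compute the Gram sums: Σt^2·t^2 = 15523, Σt^2·t = 1521, Σt^2 = 163, Σt·t = 163, Σt = 21, Σ1 = 5.
Right-hand side: Σt^2·v = -20362, Σt·v = -2042, Σv = -234.
Normal equations: [[15523, 1521, 163]; [1521, 163, 21]; [163, 21, 5]]·[a, b, c]ᵀ = [-20362, -2042, -234]ᵀ.
Row-reducing yields a = -2447/2356, b = -102001/40052, c = -44951/20026.

a = -1.04, b = -2.55, c = -2.24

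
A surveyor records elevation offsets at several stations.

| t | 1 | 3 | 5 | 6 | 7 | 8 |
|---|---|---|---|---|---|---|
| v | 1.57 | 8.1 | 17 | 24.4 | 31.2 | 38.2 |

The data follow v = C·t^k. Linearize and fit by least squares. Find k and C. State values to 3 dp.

k = 1.534, C = 1.537

Taking logs, ln v = k·ln t + ln C, so regress ln v on ln t.
Σln t = 8.5252, Σ(ln t)² = 15.1183, Σln v = 15.6540, Σln t·ln v = 26.8518.
Normal system: [[15.1183, 8.5252]; [8.5252, 6]]·[k, ln C]ᵀ = [26.8518, 15.6540]ᵀ.
Slope k = (n·Σln t·ln v − Σln t·Σln v)/(n·Σ(ln t)² − (Σln t)²) = (6·26.8518 − 8.5252·15.6540)/18.0313 = 1.53387; ln C = (Σln v − k·Σln t)/n = 0.42958, so C = exp(0.42958) = 1.53661.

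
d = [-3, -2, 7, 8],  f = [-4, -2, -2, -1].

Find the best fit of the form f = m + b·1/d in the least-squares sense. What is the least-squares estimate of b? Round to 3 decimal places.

The normal system AᵀA·[m, b]ᵀ = Aᵀf is [[4, -95/168]; [-95/168, 11209/28224]]·[m, b]ᵀ = [-9, 323/168]ᵀ.
Determinant 4·(11209/28224) − (-95/168)² = 3979/3136.
m = ((-9)·(11209/28224) − (-95/168)·(323/168))/(3979/3136) = -3052/1557; b = (4·(323/168) − (-95/168)·(-9))/(3979/3136) = 1064/519.

b = 2.050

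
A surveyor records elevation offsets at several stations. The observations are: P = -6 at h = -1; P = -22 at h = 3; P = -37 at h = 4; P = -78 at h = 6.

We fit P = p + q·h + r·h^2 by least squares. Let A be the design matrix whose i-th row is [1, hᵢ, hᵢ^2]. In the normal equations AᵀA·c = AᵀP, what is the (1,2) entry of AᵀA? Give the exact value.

12

Row 1 ↔ basis 1, column 2 ↔ basis h, so (AᵀA)_{1,2} = Σᵢ h = (1)·(-1) + (1)·(3) + (1)·(4) + (1)·(6) = 12.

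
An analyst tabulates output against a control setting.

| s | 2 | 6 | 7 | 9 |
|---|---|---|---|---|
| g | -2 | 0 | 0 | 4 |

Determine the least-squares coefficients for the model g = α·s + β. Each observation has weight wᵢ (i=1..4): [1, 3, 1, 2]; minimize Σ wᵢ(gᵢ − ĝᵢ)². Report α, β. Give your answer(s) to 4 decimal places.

α = 0.8729, β = -4.7542

From the data, Σwᵢ·s·s = 323, Σwᵢ·s = 45, Σwᵢ·1 = 7.
For AᵀWg: Σwᵢ·s·g = 68, Σwᵢ·g = 6.
So AᵀWA·[α, β]ᵀ = AᵀWg: [[323, 45]; [45, 7]]·[α, β]ᵀ = [68, 6]ᵀ.
det = 323·7 − 45² = 236.
α = (68·7 − 45·6)/236 = 103/118; β = (323·6 − 45·68)/236 = -561/118.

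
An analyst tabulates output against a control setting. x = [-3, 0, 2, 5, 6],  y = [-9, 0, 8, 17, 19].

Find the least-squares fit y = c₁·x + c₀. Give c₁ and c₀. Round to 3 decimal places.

c₁ = 3.185, c₀ = 0.630

Entries of MᵀM: Σx·x = 74, Σx = 10, Σ1 = 5.
Moment sums: Σx·y = 242, Σy = 35.
Normal equations: [[74, 10]; [10, 5]]·[c₁, c₀]ᵀ = [242, 35]ᵀ.
Determinant 74·5 − 10² = 270.
c₁ = (242·5 − 10·35)/270 = 86/27; c₀ = (74·35 − 10·242)/270 = 17/27.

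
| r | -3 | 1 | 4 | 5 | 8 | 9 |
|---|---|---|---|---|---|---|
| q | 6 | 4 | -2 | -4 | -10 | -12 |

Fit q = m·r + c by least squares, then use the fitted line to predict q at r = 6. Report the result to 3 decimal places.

Setting ∂/∂m … = 0 gives: 196·m + 24·c = -230;  24·m + 6·c = -18.
(Σr·r = 196, Σr = 24, Σ1 = 6, Σr·q = -230, Σq = -18.)
Determinant 196·6 − 24² = 600.
m = ((-230)·6 − 24·(-18))/600 = -79/50; c = (196·(-18) − 24·(-230))/600 = 83/25.
At r = 6: q̂ = (-79/50)·(6) + (83/25)·(1) = -154/25.

q̂ = -6.160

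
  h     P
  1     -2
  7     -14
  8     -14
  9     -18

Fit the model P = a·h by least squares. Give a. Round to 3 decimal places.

a = -1.918

Sums needed: Σh·h = 195.
And Σh·P = -374.
So XᵀX·[a]ᵀ = XᵀP: [[195]]·[a]ᵀ = [-374]ᵀ.
a = (-374)/195 = -1.91795.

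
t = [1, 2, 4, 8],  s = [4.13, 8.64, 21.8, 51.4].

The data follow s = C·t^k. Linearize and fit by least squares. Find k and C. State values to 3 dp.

Linearized form: ln s = k·ln t + ln C. From the 4 transformed points,
Sums: Σln t = 4.1589, Σ(ln t)² = 6.7263, Σln s = 10.5962, Σln t·ln s = 13.9594.
Normal system: [[6.7263, 4.1589]; [4.1589, 4]]·[k, ln C]ᵀ = [13.9594, 10.5962]ᵀ.
Slope k = (n·Σln t·ln s − Σln t·Σln s)/(n·Σ(ln t)² − (Σln t)²) = (4·13.9594 − 4.1589·10.5962)/9.6091 = 1.22479; ln C = (Σln s − k·Σln t)/n = 1.37562, so C = exp(1.37562) = 3.95752.

k = 1.225, C = 3.958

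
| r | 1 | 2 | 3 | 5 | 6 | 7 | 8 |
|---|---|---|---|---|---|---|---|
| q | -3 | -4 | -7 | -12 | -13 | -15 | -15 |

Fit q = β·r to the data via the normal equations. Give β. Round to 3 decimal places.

β = -2.101

Setting ∂/∂β … = 0 gives: 188·β = -395.
Hence β = -395 / 188 ≈ -2.10106.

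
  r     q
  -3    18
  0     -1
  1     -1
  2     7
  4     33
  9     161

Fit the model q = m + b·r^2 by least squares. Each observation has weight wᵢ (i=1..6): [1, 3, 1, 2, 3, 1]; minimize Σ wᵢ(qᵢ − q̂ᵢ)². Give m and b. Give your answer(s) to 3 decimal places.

MᵀWM·[m, b]ᵀ = MᵀWq reads: 11·m + 147·b = 288;  147·m + 7443·b = 14842.
Δ = 11·7443 − 147² = 60264.
m = (288·7443 − 147·14842)/60264 = -6365/10044; b = (11·14842 − 147·288)/60264 = 60463/30132.

m = -0.634, b = 2.007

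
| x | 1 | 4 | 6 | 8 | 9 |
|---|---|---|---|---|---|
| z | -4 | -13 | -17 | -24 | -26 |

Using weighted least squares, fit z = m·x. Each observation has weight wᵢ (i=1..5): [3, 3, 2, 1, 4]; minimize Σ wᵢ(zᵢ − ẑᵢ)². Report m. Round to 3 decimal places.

Entries of AᵀWA: Σwᵢ·x·x = 511.
Right-hand side: Σwᵢ·x·z = -1500.
Hence m = -1500 / 511 ≈ -2.93542.

m = -2.935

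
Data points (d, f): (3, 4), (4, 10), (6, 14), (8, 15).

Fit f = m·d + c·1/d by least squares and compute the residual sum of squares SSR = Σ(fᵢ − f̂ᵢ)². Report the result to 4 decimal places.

SSR = 12.4581

From the data, Σd·d = 125, Σd·1/d = 4, Σ1/d·1/d = 125/576.
Right-hand side: Σd·f = 256, Σ1/d·f = 193/24.
AᵀA·[m, c]ᵀ = Aᵀf becomes [[125, 4]; [4, 125/576]]·[m, c]ᵀ = [256, 193/24]ᵀ.
Determinant 125·(125/576) − 4² = 6409/576.
m = (256·(125/576) − 4·(193/24))/(6409/576) = 13472/6409; c = (125·(193/24) − 4·256)/(6409/576) = -10824/6409.
Residuals: -11172/6409, 12908/6409, 10698/6409, -10288/6409; SSR = 79844/6409.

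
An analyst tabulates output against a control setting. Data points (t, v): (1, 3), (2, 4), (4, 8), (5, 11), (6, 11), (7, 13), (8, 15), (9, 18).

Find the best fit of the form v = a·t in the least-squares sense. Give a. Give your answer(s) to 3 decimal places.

a = 1.946

Sums needed: Σt·t = 276.
And Σt·v = 537.
So MᵀM·[a]ᵀ = Mᵀv: [[276]]·[a]ᵀ = [537]ᵀ.
a = 537/276 = 1.94565.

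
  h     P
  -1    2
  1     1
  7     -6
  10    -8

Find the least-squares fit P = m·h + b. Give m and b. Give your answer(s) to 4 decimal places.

Setting ∂/∂m … = 0 gives: 151·m + 17·b = -123;  17·m + 4·b = -11.
Eliminating b: 4·(row 1) − 17·(row 2) gives 315·m = 4·(-123) − 17·(-11) = -305, so m = -61/63.
Then b = ((-11) − 17·(-61/63))/4 = 86/63.

m = -0.9683, b = 1.3651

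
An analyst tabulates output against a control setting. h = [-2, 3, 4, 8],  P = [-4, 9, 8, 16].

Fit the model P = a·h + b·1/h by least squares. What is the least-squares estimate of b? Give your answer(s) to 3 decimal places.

b = 2.294

From the data, Σh·h = 93, Σh·1/h = 4, Σ1/h·1/h = 253/576.
Right-hand side: Σh·P = 195, Σ1/h·P = 9.
So AᵀA·[a, b]ᵀ = AᵀP: [[93, 4]; [4, 253/576]]·[a, b]ᵀ = [195, 9]ᵀ.
Δ = 93·(253/576) − 4² = 4771/192.
a = (195·(253/576) − 4·9)/(4771/192) = 9533/4771; b = (93·9 − 4·195)/(4771/192) = 10944/4771.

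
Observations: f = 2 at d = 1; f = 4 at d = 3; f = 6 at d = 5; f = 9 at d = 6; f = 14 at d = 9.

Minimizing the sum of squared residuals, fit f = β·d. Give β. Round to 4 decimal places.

XᵀX·[β]ᵀ = Xᵀf reads: 152·β = 224.
Hence β = 224 / 152 ≈ 1.47368.

β = 1.4737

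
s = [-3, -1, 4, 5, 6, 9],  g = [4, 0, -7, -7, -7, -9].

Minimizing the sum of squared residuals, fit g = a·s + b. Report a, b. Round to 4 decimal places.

Forming AᵀA = [[168, 20]; [20, 6]] and Aᵀg = [-198, -26]ᵀ gives AᵀA·[a, b]ᵀ = Aᵀg.
Eliminating b: 6·(row 1) − 20·(row 2) gives 608·a = 6·(-198) − 20·(-26) = -668, so a = -167/152.
Then b = ((-26) − 20·(-167/152))/6 = -51/76.

a = -1.0987, b = -0.6711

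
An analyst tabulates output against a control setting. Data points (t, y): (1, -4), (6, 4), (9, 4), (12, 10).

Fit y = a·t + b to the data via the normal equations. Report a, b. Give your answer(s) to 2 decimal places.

a = 1.18, b = -4.77

Forming AᵀA = [[262, 28]; [28, 4]] and Aᵀy = [176, 14]ᵀ gives AᵀA·[a, b]ᵀ = Aᵀy.
Eliminating b: 4·(row 1) − 28·(row 2) gives 264·a = 4·176 − 28·14 = 312, so a = 13/11.
Then b = (14 − 28·(13/11))/4 = -105/22.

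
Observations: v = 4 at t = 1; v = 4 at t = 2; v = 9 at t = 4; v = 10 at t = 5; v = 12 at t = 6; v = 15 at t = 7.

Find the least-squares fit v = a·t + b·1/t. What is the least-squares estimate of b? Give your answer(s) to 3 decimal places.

MᵀM·[a, b]ᵀ = Mᵀv reads: 131·a + 6·b = 275;  6·a + (247081/176400)·b = 403/28.
det = 131·(247081/176400) − 6² = 26017211/176400.
a = (275·(247081/176400) − 6·(403/28))/(26017211/176400) = 52713875/26017211; b = (131·(403/28) − 6·275)/(26017211/176400) = 41535900/26017211.

b = 1.596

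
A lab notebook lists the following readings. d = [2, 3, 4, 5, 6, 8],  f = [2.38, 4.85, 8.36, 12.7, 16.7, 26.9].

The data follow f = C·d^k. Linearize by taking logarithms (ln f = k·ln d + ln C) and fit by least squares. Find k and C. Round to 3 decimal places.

k = 1.764, C = 0.710

Linearized form: ln f = k·ln d + ln C. From the 6 transformed points,
XᵀX = [[13.7340, 8.6587]; [8.6587, 6]], rhs = [21.2603, 13.2187]ᵀ  (here Σln d = 8.6587, Σ(ln d)² = 13.7340, Σln f = 13.2187, Σln d·ln f = 21.2603).
Slope k = (n·Σln d·ln f − Σln d·Σln f)/(n·Σ(ln d)² − (Σln d)²) = (6·21.2603 − 8.6587·13.2187)/7.4309 = 1.76364; ln C = (Σln f − k·Σln d)/n = -0.34202, so C = exp(-0.34202) = 0.71033.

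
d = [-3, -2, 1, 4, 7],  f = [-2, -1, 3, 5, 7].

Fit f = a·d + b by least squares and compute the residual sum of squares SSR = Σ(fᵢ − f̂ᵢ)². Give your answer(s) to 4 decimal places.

Normal-equation sums: Σd·d = 79, Σd = 7, Σ1 = 5.
Moment sums: Σd·f = 80, Σf = 12.
Normal equations: [[79, 7]; [7, 5]]·[a, b]ᵀ = [80, 12]ᵀ.
det = 79·5 − 7² = 346.
a = (80·5 − 7·12)/346 = 158/173; b = (79·12 − 7·80)/346 = 194/173.
Residuals: -66/173, -51/173, 167/173, 39/173, -89/173; SSR = 256/173.

SSR = 1.4798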